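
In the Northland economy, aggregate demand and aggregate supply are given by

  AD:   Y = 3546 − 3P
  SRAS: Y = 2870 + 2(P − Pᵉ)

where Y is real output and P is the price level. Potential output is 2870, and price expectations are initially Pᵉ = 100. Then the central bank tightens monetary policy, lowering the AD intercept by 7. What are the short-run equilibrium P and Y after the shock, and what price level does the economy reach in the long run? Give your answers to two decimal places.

AD shifts left: new AD is Y = 3539 − 3P. With Pᵉ = 100, SRAS is Y = 2670 + 2P.
Short run: 3539 − 3P = 2670 + 2P gives 869 = 5P, so P = 173.80 and Y = 3539 − 3P = 3017.60.
Y = 3017.60 is above potential 2870; expectations adjust and SRAS shifts left until Y = 2870.
Long run: on the new AD curve, 2870 = 3539 − 3P gives P = 223.00.

Short run: P = 173.80, Y = 3017.60. Long run: P = 223.00.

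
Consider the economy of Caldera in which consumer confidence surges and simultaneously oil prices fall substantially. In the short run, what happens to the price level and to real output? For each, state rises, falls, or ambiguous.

The first event is a positive demand shock: AD shifts right, which by itself pushes P up and Y up.
The second is a favourable supply shock: SRAS shifts right, which by itself pushes P down and Y up.
The two shocks push P in opposite directions, so the effect on P is ambiguous. Both shocks push Y up, so Y rises.

Price level: ambiguous; output: rises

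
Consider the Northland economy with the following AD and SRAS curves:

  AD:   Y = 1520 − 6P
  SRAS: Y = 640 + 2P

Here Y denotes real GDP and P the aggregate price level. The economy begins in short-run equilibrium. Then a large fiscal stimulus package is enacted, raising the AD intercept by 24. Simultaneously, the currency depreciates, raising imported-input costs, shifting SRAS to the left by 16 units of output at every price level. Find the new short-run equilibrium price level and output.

P = 115, Y = 854

After both shocks: AD is Y = 1544 − 6P and SRAS is Y = 624 + 2P.
Setting them equal: 920 = 8P, so P = 115.
Y = 1544 − 6·115 = 854.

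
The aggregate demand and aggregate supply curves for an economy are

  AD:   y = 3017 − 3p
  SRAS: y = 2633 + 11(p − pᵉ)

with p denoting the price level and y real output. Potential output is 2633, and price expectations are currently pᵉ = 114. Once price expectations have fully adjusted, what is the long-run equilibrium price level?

Short run: with pᵉ = 114, SRAS is y = 1379 + 11p. Setting AD = SRAS gives 1638 = 14p, so p = 117 and y = 3017 − 3·117 = 2666.
Output 2666 is above potential 2633, so over time expected prices rise and SRAS shifts left until y returns to 2633.
Long run: y = 2633 on the AD curve gives 2633 = 3017 − 3p, so p = 128.

Long-run p = 128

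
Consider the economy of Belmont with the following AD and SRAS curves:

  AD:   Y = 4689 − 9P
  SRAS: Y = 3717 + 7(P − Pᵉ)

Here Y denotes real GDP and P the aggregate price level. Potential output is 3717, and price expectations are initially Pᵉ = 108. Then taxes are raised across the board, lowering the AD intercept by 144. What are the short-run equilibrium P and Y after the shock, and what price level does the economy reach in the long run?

AD shifts left: new AD is Y = 4545 − 9P. With Pᵉ = 108, SRAS is Y = 2961 + 7P.
Short run: 4545 − 9P = 2961 + 7P gives 1584 = 16P, so P = 99 and Y = 4545 − 9·99 = 3654.
Y = 3654 is below potential 3717; expectations adjust and SRAS shifts right until Y = 3717.
Long run: on the new AD curve, 3717 = 4545 − 9P gives P = 92.

Short run: P = 99, Y = 3654. Long run: P = 92.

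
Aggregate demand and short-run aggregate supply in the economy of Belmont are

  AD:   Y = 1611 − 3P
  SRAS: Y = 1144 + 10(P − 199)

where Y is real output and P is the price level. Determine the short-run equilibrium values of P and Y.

P = 189, Y = 1044

Write SRAS as Y = 1144 + 10P − 1990 = 10P − 846.
Set AD = SRAS: 1611 − 3P = 10P − 846, so 2457 = 13P and P = 189.
Then Y = 1611 − 3·189 = 1044.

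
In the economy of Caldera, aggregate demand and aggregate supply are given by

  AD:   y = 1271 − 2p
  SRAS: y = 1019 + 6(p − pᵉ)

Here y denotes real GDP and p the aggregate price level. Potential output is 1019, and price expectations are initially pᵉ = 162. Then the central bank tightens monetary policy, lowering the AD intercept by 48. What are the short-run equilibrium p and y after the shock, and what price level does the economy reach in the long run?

Short run: p = 147, y = 929. Long run: p = 102.

AD shifts left: new AD is y = 1223 − 2p. With pᵉ = 162, SRAS is y = 47 + 6p.
Short run: 1223 − 2p = 47 + 6p gives 1176 = 8p, so p = 147 and y = 1223 − 2·147 = 929.
y = 929 is below potential 1019; expectations adjust and SRAS shifts right until y = 1019.
Long run: on the new AD curve, 1019 = 1223 − 2p gives p = 102.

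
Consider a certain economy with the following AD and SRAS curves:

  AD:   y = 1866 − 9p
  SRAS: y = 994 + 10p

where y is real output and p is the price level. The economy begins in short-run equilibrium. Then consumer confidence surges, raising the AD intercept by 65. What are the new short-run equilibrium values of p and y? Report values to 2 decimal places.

This is a positive demand shock: AD shifts right.
New AD: y = 1931 − 9p.
Set AD = SRAS: 1931 − 9p = 994 + 10p, so 937 = 19p and p = 49.32.
Substituting into AD, y = 1487.16.

p = 49.32, y = 1487.16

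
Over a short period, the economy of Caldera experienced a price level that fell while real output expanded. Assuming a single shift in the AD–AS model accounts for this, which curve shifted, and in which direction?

SRAS shifted right

P fell and Y rose. An AD shift moves P and Y in the same direction; an SRAS shift moves them in opposite directions.
Here P and Y moved in opposite directions, so the SRAS curve shifted.
Since Y rose, SRAS shifted right.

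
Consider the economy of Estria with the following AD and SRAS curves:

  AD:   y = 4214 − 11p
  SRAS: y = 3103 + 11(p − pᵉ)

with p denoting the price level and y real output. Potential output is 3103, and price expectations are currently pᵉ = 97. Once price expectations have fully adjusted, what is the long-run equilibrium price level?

Short run: with pᵉ = 97, SRAS is y = 2036 + 11p. Setting AD = SRAS gives 2178 = 22p, so p = 99 and y = 4214 − 11·99 = 3125.
Output 3125 is above potential 3103, so over time expected prices rise and SRAS shifts left until y returns to 3103.
Long run: y = 3103 on the AD curve gives 3103 = 4214 − 11p, so p = 101.

Long-run p = 101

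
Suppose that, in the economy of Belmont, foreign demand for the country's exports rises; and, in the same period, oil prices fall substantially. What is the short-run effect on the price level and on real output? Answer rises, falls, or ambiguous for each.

Price level: ambiguous; output: rises

The first event is a positive demand shock: AD shifts right, which by itself pushes P up and Y up.
The second is a favourable supply shock: SRAS shifts right, which by itself pushes P down and Y up.
The two shocks push P in opposite directions, so the effect on P is ambiguous. Both shocks push Y up, so Y rises.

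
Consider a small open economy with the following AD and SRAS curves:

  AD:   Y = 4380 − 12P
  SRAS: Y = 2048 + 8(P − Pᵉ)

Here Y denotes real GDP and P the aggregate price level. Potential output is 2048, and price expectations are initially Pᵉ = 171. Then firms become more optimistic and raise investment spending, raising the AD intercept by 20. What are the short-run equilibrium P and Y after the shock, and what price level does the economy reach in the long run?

AD shifts right: new AD is Y = 4400 − 12P. With Pᵉ = 171, SRAS is Y = 680 + 8P.
Short run: 4400 − 12P = 680 + 8P gives 3720 = 20P, so P = 186 and Y = 4400 − 12·186 = 2168.
Y = 2168 is above potential 2048; expectations adjust and SRAS shifts left until Y = 2048.
Long run: on the new AD curve, 2048 = 4400 − 12P gives P = 196.

Short run: P = 186, Y = 2168. Long run: P = 196.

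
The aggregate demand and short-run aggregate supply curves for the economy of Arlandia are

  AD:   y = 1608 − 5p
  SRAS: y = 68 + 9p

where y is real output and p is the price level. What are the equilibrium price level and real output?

Set AD = SRAS: 1608 − 5p = 68 + 9p, so 1540 = 14p and p = 110.
Then y = 1608 − 5·110 = 1058.

p = 110, y = 1058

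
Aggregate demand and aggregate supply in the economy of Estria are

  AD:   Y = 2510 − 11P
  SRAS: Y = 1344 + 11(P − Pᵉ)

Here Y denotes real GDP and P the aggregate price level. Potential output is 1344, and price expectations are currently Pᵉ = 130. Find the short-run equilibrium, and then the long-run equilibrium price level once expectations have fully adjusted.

Short run: with Pᵉ = 130, SRAS is Y = 11P − 86. Setting AD = SRAS gives 2596 = 22P, so P = 118 and Y = 2510 − 11·118 = 1212.
Output 1212 is below potential 1344, so over time expected prices fall and SRAS shifts right until Y returns to 1344.
Long run: Y = 1344 on the AD curve gives 1344 = 2510 − 11P, so P = 106.

Short run: P = 118, Y = 1212. Long run: P = 106.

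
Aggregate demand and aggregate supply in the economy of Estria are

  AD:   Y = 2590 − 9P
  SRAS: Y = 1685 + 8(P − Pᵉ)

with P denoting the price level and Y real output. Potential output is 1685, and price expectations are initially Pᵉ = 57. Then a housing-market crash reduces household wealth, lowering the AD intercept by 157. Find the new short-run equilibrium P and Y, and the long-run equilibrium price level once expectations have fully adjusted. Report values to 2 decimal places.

AD shifts left: new AD is Y = 2433 − 9P. With Pᵉ = 57, SRAS is Y = 1229 + 8P.
Short run: 2433 − 9P = 1229 + 8P gives 1204 = 17P, so P = 70.82 and Y = 2433 − 9P = 1795.59.
Y = 1795.59 is above potential 1685; expectations adjust and SRAS shifts left until Y = 1685.
Long run: on the new AD curve, 1685 = 2433 − 9P gives P = 83.11.

Short run: P = 70.82, Y = 1795.59. Long run: P = 83.11.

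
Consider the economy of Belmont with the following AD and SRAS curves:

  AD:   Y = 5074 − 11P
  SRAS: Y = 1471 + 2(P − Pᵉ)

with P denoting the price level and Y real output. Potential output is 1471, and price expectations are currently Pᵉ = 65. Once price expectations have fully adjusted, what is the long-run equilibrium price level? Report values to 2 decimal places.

Long-run P = 327.55

Short run: with Pᵉ = 65, SRAS is Y = 1341 + 2P. Setting AD = SRAS gives 3733 = 13P, so P = 287.15 and Y = 5074 − 11P = 1915.31.
Output 1915.31 is above potential 1471, so over time expected prices rise and SRAS shifts left until Y returns to 1471.
Long run: Y = 1471 on the AD curve gives 1471 = 5074 − 11P, so P = 327.55.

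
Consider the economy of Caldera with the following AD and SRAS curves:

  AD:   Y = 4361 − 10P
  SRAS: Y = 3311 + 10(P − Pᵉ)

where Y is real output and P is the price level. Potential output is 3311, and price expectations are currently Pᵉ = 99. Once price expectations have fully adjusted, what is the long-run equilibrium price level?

Long-run P = 105

Short run: with Pᵉ = 99, SRAS is Y = 2321 + 10P. Setting AD = SRAS gives 2040 = 20P, so P = 102 and Y = 4361 − 10·102 = 3341.
Output 3341 is above potential 3311, so over time expected prices rise and SRAS shifts left until Y returns to 3311.
Long run: Y = 3311 on the AD curve gives 3311 = 4361 − 10P, so P = 105.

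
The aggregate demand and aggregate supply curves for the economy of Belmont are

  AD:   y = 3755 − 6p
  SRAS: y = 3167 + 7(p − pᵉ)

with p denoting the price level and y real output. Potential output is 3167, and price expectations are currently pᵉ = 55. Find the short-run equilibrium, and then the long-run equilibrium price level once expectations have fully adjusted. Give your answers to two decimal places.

Short run: with pᵉ = 55, SRAS is y = 2782 + 7p. Setting AD = SRAS gives 973 = 13p, so p = 74.85 and y = 3755 − 6p = 3305.92.
Output 3305.92 is above potential 3167, so over time expected prices rise and SRAS shifts left until y returns to 3167.
Long run: y = 3167 on the AD curve gives 3167 = 3755 − 6p, so p = 98.00.

Short run: p = 74.85, y = 3305.92. Long run: p = 98.00.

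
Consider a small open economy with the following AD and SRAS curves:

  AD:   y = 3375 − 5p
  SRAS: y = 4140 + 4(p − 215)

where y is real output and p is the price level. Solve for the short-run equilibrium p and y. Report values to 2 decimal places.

Write SRAS as y = 4140 + 4p − 860 = 3280 + 4p.
Set AD = SRAS: 3375 − 5p = 3280 + 4p, so 95 = 9p and p = 10.56.
Substituting into AD, y = 3375 − 5p = 3322.22.

p = 10.56, y = 3322.22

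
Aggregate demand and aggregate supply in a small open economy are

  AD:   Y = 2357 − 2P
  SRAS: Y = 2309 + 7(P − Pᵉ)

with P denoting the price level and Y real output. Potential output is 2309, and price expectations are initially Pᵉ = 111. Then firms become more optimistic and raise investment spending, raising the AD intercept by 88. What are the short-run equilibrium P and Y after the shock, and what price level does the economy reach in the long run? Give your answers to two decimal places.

AD shifts right: new AD is Y = 2445 − 2P. With Pᵉ = 111, SRAS is Y = 1532 + 7P.
Short run: 2445 − 2P = 1532 + 7P gives 913 = 9P, so P = 101.44 and Y = 2445 − 2P = 2242.11.
Y = 2242.11 is below potential 2309; expectations adjust and SRAS shifts right until Y = 2309.
Long run: on the new AD curve, 2309 = 2445 − 2P gives P = 68.00.

Short run: P = 101.44, Y = 2242.11. Long run: P = 68.00.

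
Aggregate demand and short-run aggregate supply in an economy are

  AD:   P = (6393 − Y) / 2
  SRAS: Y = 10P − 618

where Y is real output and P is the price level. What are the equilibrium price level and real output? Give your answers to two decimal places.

Rearrange AD to Y = 6393 − 2P.
Set AD = SRAS: 6393 − 2P = 10P − 618, so 7011 = 12P and P = 584.25.
Substituting into AD, Y = 6393 − 2P = 5224.50.

P = 584.25, Y = 5224.50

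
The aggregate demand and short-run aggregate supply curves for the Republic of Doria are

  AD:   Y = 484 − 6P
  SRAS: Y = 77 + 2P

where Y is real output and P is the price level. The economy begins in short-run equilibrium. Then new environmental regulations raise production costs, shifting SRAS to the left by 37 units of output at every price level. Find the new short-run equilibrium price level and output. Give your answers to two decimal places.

This is a negative supply shock: SRAS shifts left.
New SRAS: Y = 40 + 2P.
Set AD = SRAS: 484 − 6P = 40 + 2P, so 444 = 8P and P = 55.50.
Substituting into AD, Y = 151.00.

P = 55.50, Y = 151.00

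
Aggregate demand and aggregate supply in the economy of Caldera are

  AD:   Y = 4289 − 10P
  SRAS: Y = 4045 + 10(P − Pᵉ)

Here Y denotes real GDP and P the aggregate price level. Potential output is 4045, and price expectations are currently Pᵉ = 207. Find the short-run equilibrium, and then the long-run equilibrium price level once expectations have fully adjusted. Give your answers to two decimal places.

Short run: with Pᵉ = 207, SRAS is Y = 1975 + 10P. Setting AD = SRAS gives 2314 = 20P, so P = 115.70 and Y = 4289 − 10P = 3132.00.
Output 3132.00 is below potential 4045, so over time expected prices fall and SRAS shifts right until Y returns to 4045.
Long run: Y = 4045 on the AD curve gives 4045 = 4289 − 10P, so P = 24.40.

Short run: P = 115.70, Y = 3132.00. Long run: P = 24.40.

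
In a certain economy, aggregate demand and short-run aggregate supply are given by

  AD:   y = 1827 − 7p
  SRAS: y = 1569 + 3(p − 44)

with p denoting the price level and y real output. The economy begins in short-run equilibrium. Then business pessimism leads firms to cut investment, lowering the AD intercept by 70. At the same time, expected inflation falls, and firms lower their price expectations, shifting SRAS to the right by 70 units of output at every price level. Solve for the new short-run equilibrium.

After both shocks: AD is y = 1757 − 7p and SRAS is y = 1507 + 3p.
Setting them equal: 250 = 10p, so p = 25.
y = 1757 − 7·25 = 1582.

p = 25, y = 1582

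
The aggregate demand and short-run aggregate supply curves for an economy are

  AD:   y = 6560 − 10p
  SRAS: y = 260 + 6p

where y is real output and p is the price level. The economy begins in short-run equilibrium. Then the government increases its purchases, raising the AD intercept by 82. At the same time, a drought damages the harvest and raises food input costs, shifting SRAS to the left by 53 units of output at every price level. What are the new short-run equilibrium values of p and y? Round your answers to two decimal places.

After both shocks: AD is y = 6642 − 10p and SRAS is y = 207 + 6p.
Setting them equal: 6435 = 16p, so p = 402.19.
Substituting into AD, y = 2620.13.

p = 402.19, y = 2620.13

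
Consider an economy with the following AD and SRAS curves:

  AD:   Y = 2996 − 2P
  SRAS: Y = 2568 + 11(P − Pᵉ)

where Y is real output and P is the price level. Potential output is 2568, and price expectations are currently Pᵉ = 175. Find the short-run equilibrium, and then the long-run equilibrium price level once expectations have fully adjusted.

Short run: P = 181, Y = 2634. Long run: P = 214.

Short run: with Pᵉ = 175, SRAS is Y = 643 + 11P. Setting AD = SRAS gives 2353 = 13P, so P = 181 and Y = 2996 − 2·181 = 2634.
Output 2634 is above potential 2568, so over time expected prices rise and SRAS shifts left until Y returns to 2568.
Long run: Y = 2568 on the AD curve gives 2568 = 2996 − 2P, so P = 214.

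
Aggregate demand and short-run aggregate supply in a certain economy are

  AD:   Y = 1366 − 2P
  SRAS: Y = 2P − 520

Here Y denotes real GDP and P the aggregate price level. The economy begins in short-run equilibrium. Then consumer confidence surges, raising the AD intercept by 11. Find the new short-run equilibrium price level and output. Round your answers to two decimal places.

This is a positive demand shock: AD shifts right.
New AD: Y = 1377 − 2P.
Set AD = SRAS: 1377 − 2P = 2P − 520, so 1897 = 4P and P = 474.25.
Substituting into AD, Y = 428.50.

P = 474.25, Y = 428.50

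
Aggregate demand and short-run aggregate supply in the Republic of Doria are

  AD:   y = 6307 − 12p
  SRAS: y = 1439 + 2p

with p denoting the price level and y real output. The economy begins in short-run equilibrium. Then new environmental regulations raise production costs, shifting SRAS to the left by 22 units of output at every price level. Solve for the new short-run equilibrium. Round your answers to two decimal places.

p = 349.29, y = 2115.57

This is a negative supply shock: SRAS shifts left.
New SRAS: y = 1417 + 2p.
Set AD = SRAS: 6307 − 12p = 1417 + 2p, so 4890 = 14p and p = 349.29.
Substituting into AD, y = 2115.57.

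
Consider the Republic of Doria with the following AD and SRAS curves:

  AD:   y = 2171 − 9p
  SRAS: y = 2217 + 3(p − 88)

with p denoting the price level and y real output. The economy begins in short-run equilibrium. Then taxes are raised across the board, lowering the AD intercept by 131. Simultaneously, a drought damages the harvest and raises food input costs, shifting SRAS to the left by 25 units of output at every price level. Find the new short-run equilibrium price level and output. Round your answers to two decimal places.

After both shocks: AD is y = 2040 − 9p and SRAS is y = 1928 + 3p.
Setting them equal: 112 = 12p, so p = 9.33.
Substituting into AD, y = 1956.00.

p = 9.33, y = 1956.00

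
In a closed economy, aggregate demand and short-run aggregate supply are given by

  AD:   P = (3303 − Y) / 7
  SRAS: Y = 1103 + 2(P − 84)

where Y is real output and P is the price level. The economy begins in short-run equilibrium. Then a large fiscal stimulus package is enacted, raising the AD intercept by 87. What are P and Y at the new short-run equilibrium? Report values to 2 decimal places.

P = 272.78, Y = 1480.56

This is a positive demand shock: AD shifts right.
New AD: Y = 3390 − 7P.
SRAS can be written Y = 935 + 2P.
Set AD = SRAS: 3390 − 7P = 935 + 2P, so 2455 = 9P and P = 272.78.
Substituting into AD, Y = 1480.56.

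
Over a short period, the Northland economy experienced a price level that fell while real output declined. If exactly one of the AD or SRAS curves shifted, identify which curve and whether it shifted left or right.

P fell and Y fell. An AD shift moves P and Y in the same direction; an SRAS shift moves them in opposite directions.
Here P and Y moved in the same direction, so the AD curve shifted.
Since Y fell, AD shifted left.

AD shifted left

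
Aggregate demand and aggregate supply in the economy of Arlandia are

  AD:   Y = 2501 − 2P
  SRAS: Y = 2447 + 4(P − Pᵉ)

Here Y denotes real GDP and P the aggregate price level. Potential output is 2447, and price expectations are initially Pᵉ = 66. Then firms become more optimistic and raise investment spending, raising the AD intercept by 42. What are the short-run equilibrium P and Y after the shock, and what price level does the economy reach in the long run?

Short run: P = 60, Y = 2423. Long run: P = 48.

AD shifts right: new AD is Y = 2543 − 2P. With Pᵉ = 66, SRAS is Y = 2183 + 4P.
Short run: 2543 − 2P = 2183 + 4P gives 360 = 6P, so P = 60 and Y = 2543 − 2·60 = 2423.
Y = 2423 is below potential 2447; expectations adjust and SRAS shifts right until Y = 2447.
Long run: on the new AD curve, 2447 = 2543 − 2P gives P = 48.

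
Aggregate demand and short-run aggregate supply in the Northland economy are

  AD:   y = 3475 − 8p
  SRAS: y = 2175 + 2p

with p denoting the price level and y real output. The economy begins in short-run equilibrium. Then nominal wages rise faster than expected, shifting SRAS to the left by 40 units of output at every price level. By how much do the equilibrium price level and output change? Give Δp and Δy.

Δp = +4, Δy = -32

This is a negative supply shock: SRAS shifts left.
New SRAS: y = 2135 + 2p.
Set AD = SRAS: 3475 − 8p = 2135 + 2p, so 1340 = 10p and p = 134.
y = 3475 − 8·134 = 2403.
Initially p = 130, y = 2435, so Δp = +4 and Δy = -32.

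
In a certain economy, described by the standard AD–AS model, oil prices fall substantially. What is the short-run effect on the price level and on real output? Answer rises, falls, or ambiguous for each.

This is a favourable supply shock: SRAS shifts right.
Moving along the downward-sloping AD curve, P falls and Y rises.

Price level: falls; output: rises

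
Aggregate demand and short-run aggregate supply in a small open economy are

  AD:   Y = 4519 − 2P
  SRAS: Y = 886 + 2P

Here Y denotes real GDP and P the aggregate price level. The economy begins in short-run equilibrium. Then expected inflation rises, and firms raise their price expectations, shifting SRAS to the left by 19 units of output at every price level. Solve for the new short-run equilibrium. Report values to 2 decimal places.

P = 913.00, Y = 2693.00

This is a negative supply shock: SRAS shifts left.
New SRAS: Y = 867 + 2P.
Set AD = SRAS: 4519 − 2P = 867 + 2P, so 3652 = 4P and P = 913.00.
Substituting into AD, Y = 2693.00.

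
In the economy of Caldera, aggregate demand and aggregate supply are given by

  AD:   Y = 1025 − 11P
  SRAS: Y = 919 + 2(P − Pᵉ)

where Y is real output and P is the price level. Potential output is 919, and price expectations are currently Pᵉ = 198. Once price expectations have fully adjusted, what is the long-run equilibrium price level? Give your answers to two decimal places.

Short run: with Pᵉ = 198, SRAS is Y = 523 + 2P. Setting AD = SRAS gives 502 = 13P, so P = 38.62 and Y = 1025 − 11P = 600.23.
Output 600.23 is below potential 919, so over time expected prices fall and SRAS shifts right until Y returns to 919.
Long run: Y = 919 on the AD curve gives 919 = 1025 − 11P, so P = 9.64.

Long-run P = 9.64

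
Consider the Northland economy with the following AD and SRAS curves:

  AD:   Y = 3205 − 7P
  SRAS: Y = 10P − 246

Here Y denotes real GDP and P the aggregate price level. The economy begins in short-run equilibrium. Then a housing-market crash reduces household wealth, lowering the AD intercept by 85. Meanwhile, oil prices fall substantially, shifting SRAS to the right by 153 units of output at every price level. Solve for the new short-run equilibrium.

P = 189, Y = 1797

After both shocks: AD is Y = 3120 − 7P and SRAS is Y = 10P − 93.
Setting them equal: 3213 = 17P, so P = 189.
Y = 3120 − 7·189 = 1797.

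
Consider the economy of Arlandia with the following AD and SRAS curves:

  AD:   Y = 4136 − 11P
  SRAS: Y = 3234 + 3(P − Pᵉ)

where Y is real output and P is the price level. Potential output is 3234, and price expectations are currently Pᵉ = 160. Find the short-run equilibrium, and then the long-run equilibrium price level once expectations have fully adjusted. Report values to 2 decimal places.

Short run: P = 98.71, Y = 3050.14. Long run: P = 82.00.

Short run: with Pᵉ = 160, SRAS is Y = 2754 + 3P. Setting AD = SRAS gives 1382 = 14P, so P = 98.71 and Y = 4136 − 11P = 3050.14.
Output 3050.14 is below potential 3234, so over time expected prices fall and SRAS shifts right until Y returns to 3234.
Long run: Y = 3234 on the AD curve gives 3234 = 4136 − 11P, so P = 82.00.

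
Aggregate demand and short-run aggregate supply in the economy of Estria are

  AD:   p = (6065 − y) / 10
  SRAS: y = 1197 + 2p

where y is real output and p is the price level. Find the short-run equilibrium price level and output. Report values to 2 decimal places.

Rearrange AD to y = 6065 − 10p.
Set AD = SRAS: 6065 − 10p = 1197 + 2p, so 4868 = 12p and p = 405.67.
Substituting into AD, y = 6065 − 10p = 2008.33.

p = 405.67, y = 2008.33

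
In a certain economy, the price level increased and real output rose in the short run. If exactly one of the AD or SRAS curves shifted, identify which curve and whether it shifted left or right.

P rose and Y rose. An AD shift moves P and Y in the same direction; an SRAS shift moves them in opposite directions.
Here P and Y moved in the same direction, so the AD curve shifted.
Since Y rose, AD shifted right.

AD shifted right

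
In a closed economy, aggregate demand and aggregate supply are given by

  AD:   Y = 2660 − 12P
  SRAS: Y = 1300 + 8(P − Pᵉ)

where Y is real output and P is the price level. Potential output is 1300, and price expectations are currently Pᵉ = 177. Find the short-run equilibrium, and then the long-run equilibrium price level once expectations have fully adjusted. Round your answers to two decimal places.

Short run: with Pᵉ = 177, SRAS is Y = 8P − 116. Setting AD = SRAS gives 2776 = 20P, so P = 138.80 and Y = 2660 − 12P = 994.40.
Output 994.40 is below potential 1300, so over time expected prices fall and SRAS shifts right until Y returns to 1300.
Long run: Y = 1300 on the AD curve gives 1300 = 2660 − 12P, so P = 113.33.

Short run: P = 138.80, Y = 994.40. Long run: P = 113.33.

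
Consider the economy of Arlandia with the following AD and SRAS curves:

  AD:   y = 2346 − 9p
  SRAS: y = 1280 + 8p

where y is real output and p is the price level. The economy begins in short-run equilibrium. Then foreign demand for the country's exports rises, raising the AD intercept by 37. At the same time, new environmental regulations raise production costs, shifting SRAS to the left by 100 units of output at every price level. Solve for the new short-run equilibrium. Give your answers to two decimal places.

p = 70.76, y = 1746.12

After both shocks: AD is y = 2383 − 9p and SRAS is y = 1180 + 8p.
Setting them equal: 1203 = 17p, so p = 70.76.
Substituting into AD, y = 1746.12.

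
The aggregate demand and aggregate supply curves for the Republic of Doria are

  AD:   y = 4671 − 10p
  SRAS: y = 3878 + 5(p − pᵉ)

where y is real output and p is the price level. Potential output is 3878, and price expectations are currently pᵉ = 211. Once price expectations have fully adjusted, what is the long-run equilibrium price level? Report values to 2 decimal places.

Long-run p = 79.30

Short run: with pᵉ = 211, SRAS is y = 2823 + 5p. Setting AD = SRAS gives 1848 = 15p, so p = 123.20 and y = 4671 − 10p = 3439.00.
Output 3439.00 is below potential 3878, so over time expected prices fall and SRAS shifts right until y returns to 3878.
Long run: y = 3878 on the AD curve gives 3878 = 4671 − 10p, so p = 79.30.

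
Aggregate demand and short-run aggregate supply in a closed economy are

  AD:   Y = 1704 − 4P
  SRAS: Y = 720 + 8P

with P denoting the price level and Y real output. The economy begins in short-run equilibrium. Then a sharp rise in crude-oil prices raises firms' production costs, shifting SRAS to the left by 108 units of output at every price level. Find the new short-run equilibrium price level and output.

P = 91, Y = 1340

This is a negative supply shock: SRAS shifts left.
New SRAS: Y = 612 + 8P.
Set AD = SRAS: 1704 − 4P = 612 + 8P, so 1092 = 12P and P = 91.
Y = 1704 − 4·91 = 1340.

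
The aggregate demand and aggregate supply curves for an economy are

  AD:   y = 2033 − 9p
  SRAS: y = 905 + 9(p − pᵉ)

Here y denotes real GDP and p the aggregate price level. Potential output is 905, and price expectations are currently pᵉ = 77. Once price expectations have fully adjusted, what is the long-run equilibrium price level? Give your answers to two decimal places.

Long-run p = 125.33

Short run: with pᵉ = 77, SRAS is y = 212 + 9p. Setting AD = SRAS gives 1821 = 18p, so p = 101.17 and y = 2033 − 9p = 1122.50.
Output 1122.50 is above potential 905, so over time expected prices rise and SRAS shifts left until y returns to 905.
Long run: y = 905 on the AD curve gives 905 = 2033 − 9p, so p = 125.33.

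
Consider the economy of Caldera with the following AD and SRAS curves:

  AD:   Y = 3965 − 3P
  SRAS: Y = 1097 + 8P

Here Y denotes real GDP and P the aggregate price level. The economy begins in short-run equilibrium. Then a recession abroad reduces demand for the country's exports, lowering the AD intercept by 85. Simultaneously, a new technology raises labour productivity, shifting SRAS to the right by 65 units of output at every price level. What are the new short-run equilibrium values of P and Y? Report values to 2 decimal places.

P = 247.09, Y = 3138.73

After both shocks: AD is Y = 3880 − 3P and SRAS is Y = 1162 + 8P.
Setting them equal: 2718 = 11P, so P = 247.09.
Substituting into AD, Y = 3138.73.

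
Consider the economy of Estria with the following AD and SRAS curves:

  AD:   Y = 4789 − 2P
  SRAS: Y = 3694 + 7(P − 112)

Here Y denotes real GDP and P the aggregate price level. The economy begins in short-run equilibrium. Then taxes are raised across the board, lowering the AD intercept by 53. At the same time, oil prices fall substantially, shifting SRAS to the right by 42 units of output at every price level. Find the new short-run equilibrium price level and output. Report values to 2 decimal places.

After both shocks: AD is Y = 4736 − 2P and SRAS is Y = 2952 + 7P.
Setting them equal: 1784 = 9P, so P = 198.22.
Substituting into AD, Y = 4339.56.

P = 198.22, Y = 4339.56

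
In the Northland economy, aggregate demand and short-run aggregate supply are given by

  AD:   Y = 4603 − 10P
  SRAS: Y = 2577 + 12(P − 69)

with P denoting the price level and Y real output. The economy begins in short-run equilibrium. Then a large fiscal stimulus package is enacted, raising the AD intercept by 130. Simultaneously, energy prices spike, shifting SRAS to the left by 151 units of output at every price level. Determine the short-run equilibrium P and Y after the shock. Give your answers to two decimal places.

P = 142.50, Y = 3308.00

After both shocks: AD is Y = 4733 − 10P and SRAS is Y = 1598 + 12P.
Setting them equal: 3135 = 22P, so P = 142.50.
Substituting into AD, Y = 3308.00.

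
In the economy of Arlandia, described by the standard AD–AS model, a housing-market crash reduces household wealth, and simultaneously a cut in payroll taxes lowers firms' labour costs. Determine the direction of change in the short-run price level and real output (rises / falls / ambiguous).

Price level: falls; output: ambiguous

The first event is a negative demand shock: AD shifts left, which by itself pushes P down and Y down.
The second is a favourable supply shock: SRAS shifts right, which by itself pushes P down and Y up.
Both shocks push P down, so P falls. The two shocks push Y in opposite directions, so the effect on Y is ambiguous.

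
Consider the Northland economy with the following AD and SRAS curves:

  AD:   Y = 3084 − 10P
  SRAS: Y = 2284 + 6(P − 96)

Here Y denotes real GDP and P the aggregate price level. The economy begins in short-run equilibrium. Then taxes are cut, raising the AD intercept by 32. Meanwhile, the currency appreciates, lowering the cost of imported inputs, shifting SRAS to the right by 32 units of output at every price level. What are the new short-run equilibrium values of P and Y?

P = 86, Y = 2256

After both shocks: AD is Y = 3116 − 10P and SRAS is Y = 1740 + 6P.
Setting them equal: 1376 = 16P, so P = 86.
Y = 3116 − 10·86 = 2256.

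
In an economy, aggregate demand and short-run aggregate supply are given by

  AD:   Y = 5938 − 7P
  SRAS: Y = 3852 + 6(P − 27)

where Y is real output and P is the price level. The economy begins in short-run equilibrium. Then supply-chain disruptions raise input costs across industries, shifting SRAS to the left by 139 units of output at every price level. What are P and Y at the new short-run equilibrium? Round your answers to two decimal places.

This is a negative supply shock: SRAS shifts left.
New SRAS: Y = 3551 + 6P.
Set AD = SRAS: 5938 − 7P = 3551 + 6P, so 2387 = 13P and P = 183.62.
Substituting into AD, Y = 4652.69.

P = 183.62, Y = 4652.69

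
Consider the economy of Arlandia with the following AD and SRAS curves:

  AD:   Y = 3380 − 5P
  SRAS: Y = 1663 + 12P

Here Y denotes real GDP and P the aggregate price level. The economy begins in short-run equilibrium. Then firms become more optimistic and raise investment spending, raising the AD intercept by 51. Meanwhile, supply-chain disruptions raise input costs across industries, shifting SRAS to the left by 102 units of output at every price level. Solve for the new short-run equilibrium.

After both shocks: AD is Y = 3431 − 5P and SRAS is Y = 1561 + 12P.
Setting them equal: 1870 = 17P, so P = 110.
Y = 3431 − 5·110 = 2881.

P = 110, Y = 2881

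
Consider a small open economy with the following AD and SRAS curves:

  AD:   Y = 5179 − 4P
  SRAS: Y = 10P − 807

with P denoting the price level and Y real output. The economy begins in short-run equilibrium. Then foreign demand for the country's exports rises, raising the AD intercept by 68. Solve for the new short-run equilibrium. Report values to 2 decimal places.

P = 432.43, Y = 3517.29

This is a positive demand shock: AD shifts right.
New AD: Y = 5247 − 4P.
Set AD = SRAS: 5247 − 4P = 10P − 807, so 6054 = 14P and P = 432.43.
Substituting into AD, Y = 3517.29.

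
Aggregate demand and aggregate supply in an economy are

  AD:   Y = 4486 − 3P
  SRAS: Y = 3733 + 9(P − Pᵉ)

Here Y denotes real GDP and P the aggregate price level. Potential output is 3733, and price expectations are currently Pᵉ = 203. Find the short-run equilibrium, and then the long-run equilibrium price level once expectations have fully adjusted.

Short run: P = 215, Y = 3841. Long run: P = 251.

Short run: with Pᵉ = 203, SRAS is Y = 1906 + 9P. Setting AD = SRAS gives 2580 = 12P, so P = 215 and Y = 4486 − 3·215 = 3841.
Output 3841 is above potential 3733, so over time expected prices rise and SRAS shifts left until Y returns to 3733.
Long run: Y = 3733 on the AD curve gives 3733 = 4486 − 3P, so P = 251.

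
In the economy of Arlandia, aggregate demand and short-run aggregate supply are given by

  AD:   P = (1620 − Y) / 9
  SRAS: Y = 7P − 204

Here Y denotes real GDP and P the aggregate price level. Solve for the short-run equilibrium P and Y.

Rearrange AD to Y = 1620 − 9P.
Set AD = SRAS: 1620 − 9P = 7P − 204, so 1824 = 16P and P = 114.
Then Y = 1620 − 9·114 = 594.

P = 114, Y = 594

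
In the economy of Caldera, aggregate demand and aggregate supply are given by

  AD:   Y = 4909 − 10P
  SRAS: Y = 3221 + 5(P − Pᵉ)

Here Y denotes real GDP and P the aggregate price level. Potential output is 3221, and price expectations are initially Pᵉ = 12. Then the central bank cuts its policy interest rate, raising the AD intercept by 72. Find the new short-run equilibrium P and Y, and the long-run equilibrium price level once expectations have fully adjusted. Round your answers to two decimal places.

Short run: P = 121.33, Y = 3767.67. Long run: P = 176.00.

AD shifts right: new AD is Y = 4981 − 10P. With Pᵉ = 12, SRAS is Y = 3161 + 5P.
Short run: 4981 − 10P = 3161 + 5P gives 1820 = 15P, so P = 121.33 and Y = 4981 − 10P = 3767.67.
Y = 3767.67 is above potential 3221; expectations adjust and SRAS shifts left until Y = 3221.
Long run: on the new AD curve, 3221 = 4981 − 10P gives P = 176.00.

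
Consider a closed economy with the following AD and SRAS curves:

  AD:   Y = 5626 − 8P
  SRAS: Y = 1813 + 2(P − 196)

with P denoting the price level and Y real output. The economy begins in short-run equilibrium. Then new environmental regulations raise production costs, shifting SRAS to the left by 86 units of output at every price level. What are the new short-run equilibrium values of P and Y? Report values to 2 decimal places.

This is a negative supply shock: SRAS shifts left.
New SRAS: Y = 1335 + 2P.
Set AD = SRAS: 5626 − 8P = 1335 + 2P, so 4291 = 10P and P = 429.10.
Substituting into AD, Y = 2193.20.

P = 429.10, Y = 2193.20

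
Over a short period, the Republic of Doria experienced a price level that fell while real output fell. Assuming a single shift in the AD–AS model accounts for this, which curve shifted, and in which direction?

AD shifted left

P fell and Y fell. An AD shift moves P and Y in the same direction; an SRAS shift moves them in opposite directions.
Here P and Y moved in the same direction, so the AD curve shifted.
Since Y fell, AD shifted left.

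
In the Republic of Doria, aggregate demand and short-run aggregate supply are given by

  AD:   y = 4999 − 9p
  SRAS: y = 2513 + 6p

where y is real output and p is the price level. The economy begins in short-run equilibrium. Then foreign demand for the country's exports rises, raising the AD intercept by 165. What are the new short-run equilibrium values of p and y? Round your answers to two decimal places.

p = 176.73, y = 3573.40

This is a positive demand shock: AD shifts right.
New AD: y = 5164 − 9p.
Set AD = SRAS: 5164 − 9p = 2513 + 6p, so 2651 = 15p and p = 176.73.
Substituting into AD, y = 3573.40.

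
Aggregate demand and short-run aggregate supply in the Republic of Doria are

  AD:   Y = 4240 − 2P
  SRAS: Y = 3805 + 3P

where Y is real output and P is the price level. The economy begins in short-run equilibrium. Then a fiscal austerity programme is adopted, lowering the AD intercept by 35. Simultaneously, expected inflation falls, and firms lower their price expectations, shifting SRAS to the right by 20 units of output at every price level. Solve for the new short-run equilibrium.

P = 76, Y = 4053

After both shocks: AD is Y = 4205 − 2P and SRAS is Y = 3825 + 3P.
Setting them equal: 380 = 5P, so P = 76.
Y = 4205 − 2·76 = 4053.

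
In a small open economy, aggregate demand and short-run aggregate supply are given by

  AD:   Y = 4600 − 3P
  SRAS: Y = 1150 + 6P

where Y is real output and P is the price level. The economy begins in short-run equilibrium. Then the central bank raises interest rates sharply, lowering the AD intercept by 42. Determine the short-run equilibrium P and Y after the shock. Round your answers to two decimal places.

P = 378.67, Y = 3422.00

This is a negative demand shock: AD shifts left.
New AD: Y = 4558 − 3P.
Set AD = SRAS: 4558 − 3P = 1150 + 6P, so 3408 = 9P and P = 378.67.
Substituting into AD, Y = 3422.00.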